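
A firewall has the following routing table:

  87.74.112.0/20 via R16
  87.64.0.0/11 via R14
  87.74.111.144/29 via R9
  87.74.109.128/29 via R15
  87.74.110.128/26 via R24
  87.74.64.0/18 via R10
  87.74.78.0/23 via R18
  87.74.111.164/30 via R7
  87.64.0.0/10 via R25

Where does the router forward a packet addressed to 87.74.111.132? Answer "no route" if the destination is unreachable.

R10

Routes whose prefix contains 87.74.111.132:
  87.64.0.0/10 (87.64.0.0 - 87.127.255.255) -> R25
  87.64.0.0/11 (87.64.0.0 - 87.95.255.255) -> R14
  87.74.64.0/18 (87.74.64.0 - 87.74.127.255) -> R10
More-specific entries that do NOT match:
  87.74.111.164/30 (87.74.111.164 - 87.74.111.167) does not contain 87.74.111.132
  87.74.111.144/29 (87.74.111.144 - 87.74.111.151) does not contain 87.74.111.132
  87.74.109.128/29 (87.74.109.128 - 87.74.109.135) does not contain 87.74.111.132
  87.74.110.128/26 (87.74.110.128 - 87.74.110.191) does not contain 87.74.111.132
  87.74.78.0/23 (87.74.78.0 - 87.74.79.255) does not contain 87.74.111.132
  87.74.112.0/20 (87.74.112.0 - 87.74.127.255) does not contain 87.74.111.132
Longest matching prefix is /18 -> next hop R10.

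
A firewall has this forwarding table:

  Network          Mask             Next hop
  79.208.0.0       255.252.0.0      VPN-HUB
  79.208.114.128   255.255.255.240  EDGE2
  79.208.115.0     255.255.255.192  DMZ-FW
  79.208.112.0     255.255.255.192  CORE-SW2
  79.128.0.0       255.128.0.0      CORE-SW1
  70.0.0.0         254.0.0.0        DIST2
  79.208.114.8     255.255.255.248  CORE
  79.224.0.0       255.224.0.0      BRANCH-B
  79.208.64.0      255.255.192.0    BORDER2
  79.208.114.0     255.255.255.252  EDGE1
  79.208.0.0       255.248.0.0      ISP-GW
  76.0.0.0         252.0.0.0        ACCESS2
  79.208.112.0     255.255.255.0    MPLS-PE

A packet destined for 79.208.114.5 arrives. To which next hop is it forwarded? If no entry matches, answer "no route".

BORDER2

Routes whose prefix contains 79.208.114.5:
  76.0.0.0/6 (76.0.0.0 - 79.255.255.255) -> ACCESS2
  79.128.0.0/9 (79.128.0.0 - 79.255.255.255) -> CORE-SW1
  79.208.0.0/13 (79.208.0.0 - 79.215.255.255) -> ISP-GW
  79.208.0.0/14 (79.208.0.0 - 79.211.255.255) -> VPN-HUB
  79.208.64.0/18 (79.208.64.0 - 79.208.127.255) -> BORDER2
More-specific entries that do NOT match:
  79.208.114.0/30 (79.208.114.0 - 79.208.114.3) does not contain 79.208.114.5
  79.208.114.8/29 (79.208.114.8 - 79.208.114.15) does not contain 79.208.114.5
  79.208.114.128/28 (79.208.114.128 - 79.208.114.143) does not contain 79.208.114.5
  79.208.115.0/26 (79.208.115.0 - 79.208.115.63) does not contain 79.208.114.5
  79.208.112.0/26 (79.208.112.0 - 79.208.112.63) does not contain 79.208.114.5
  79.208.112.0/24 (79.208.112.0 - 79.208.112.255) does not contain 79.208.114.5
Longest matching prefix is /18 -> next hop BORDER2.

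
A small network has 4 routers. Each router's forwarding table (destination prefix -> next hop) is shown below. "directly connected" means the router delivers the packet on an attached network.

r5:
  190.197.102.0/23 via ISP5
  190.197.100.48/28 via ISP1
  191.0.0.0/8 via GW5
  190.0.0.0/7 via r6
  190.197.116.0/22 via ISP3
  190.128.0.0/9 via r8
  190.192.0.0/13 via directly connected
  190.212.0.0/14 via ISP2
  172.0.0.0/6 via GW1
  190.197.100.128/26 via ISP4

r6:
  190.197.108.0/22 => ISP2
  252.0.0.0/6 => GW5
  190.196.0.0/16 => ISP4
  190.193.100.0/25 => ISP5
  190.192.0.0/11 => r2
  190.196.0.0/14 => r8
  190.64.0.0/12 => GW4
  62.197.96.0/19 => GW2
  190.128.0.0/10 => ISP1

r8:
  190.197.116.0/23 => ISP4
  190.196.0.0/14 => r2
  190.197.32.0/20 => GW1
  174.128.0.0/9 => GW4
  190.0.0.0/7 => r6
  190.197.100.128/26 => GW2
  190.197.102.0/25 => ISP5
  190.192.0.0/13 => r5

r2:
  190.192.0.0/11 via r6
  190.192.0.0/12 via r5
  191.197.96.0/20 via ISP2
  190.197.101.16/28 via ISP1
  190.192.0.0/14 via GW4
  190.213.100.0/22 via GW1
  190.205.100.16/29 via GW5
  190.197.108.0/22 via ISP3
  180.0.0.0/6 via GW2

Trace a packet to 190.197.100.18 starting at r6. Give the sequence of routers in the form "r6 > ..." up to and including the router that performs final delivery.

At r6: longest match for 190.197.100.18 is 190.196.0.0/14 -> r8
At r8: longest match for 190.197.100.18 is 190.196.0.0/14 -> r2
At r2: longest match for 190.197.100.18 is 190.192.0.0/12 -> r5
At r5: longest match for 190.197.100.18 is 190.192.0.0/13 -> directly connected

r6 > r8 > r2 > r5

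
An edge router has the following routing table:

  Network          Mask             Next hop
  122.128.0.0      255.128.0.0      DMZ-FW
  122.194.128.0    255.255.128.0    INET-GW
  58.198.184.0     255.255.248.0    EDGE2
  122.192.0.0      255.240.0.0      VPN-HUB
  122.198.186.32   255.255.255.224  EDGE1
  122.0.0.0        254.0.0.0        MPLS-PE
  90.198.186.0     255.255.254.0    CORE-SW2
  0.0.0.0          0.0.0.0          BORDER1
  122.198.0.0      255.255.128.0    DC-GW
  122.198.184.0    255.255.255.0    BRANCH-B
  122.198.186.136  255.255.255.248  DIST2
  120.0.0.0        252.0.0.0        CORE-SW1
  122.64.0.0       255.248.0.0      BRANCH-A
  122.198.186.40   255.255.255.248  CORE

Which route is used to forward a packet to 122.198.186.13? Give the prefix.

122.192.0.0/12

Entries matching 122.198.186.13:
  0.0.0.0/0 (default, matches everything)
  120.0.0.0/6 (120.0.0.0 - 123.255.255.255)
  122.0.0.0/7 (122.0.0.0 - 123.255.255.255)
  122.128.0.0/9 (122.128.0.0 - 122.255.255.255)
  122.192.0.0/12 (122.192.0.0 - 122.207.255.255)
Most specific is 122.192.0.0/12.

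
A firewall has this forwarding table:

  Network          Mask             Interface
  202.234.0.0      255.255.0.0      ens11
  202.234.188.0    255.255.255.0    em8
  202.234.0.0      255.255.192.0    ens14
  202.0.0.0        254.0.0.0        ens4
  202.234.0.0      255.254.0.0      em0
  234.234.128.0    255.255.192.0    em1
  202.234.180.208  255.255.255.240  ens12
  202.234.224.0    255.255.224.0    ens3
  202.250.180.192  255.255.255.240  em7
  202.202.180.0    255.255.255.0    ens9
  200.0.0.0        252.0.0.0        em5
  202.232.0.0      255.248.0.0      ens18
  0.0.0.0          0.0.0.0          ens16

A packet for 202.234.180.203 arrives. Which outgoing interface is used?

Routes whose prefix contains 202.234.180.203:
  0.0.0.0/0 (default, matches everything) -> ens16
  200.0.0.0/6 (200.0.0.0 - 203.255.255.255) -> em5
  202.0.0.0/7 (202.0.0.0 - 203.255.255.255) -> ens4
  202.232.0.0/13 (202.232.0.0 - 202.239.255.255) -> ens18
  202.234.0.0/15 (202.234.0.0 - 202.235.255.255) -> em0
  202.234.0.0/16 (202.234.0.0 - 202.234.255.255) -> ens11
More-specific entries that do NOT match:
  202.234.180.208/28 (202.234.180.208 - 202.234.180.223) does not contain 202.234.180.203
  202.250.180.192/28 (202.250.180.192 - 202.250.180.207) does not contain 202.234.180.203
  202.234.188.0/24 (202.234.188.0 - 202.234.188.255) does not contain 202.234.180.203
  202.202.180.0/24 (202.202.180.0 - 202.202.180.255) does not contain 202.234.180.203
  202.234.224.0/19 (202.234.224.0 - 202.234.255.255) does not contain 202.234.180.203
  202.234.0.0/18 (202.234.0.0 - 202.234.63.255) does not contain 202.234.180.203
  234.234.128.0/18 (234.234.128.0 - 234.234.191.255) does not contain 202.234.180.203
Longest matching prefix is /16 -> interface ens11.

ens11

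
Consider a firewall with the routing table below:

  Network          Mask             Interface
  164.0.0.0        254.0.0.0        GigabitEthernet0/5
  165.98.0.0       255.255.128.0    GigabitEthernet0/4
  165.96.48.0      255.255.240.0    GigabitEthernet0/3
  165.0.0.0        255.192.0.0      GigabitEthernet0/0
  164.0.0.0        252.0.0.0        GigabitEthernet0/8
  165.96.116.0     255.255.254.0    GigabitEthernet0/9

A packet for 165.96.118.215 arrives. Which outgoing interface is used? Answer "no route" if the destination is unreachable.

GigabitEthernet0/5

Routes whose prefix contains 165.96.118.215:
  164.0.0.0/6 (164.0.0.0 - 167.255.255.255) -> GigabitEthernet0/8
  164.0.0.0/7 (164.0.0.0 - 165.255.255.255) -> GigabitEthernet0/5
More-specific entries that do NOT match:
  165.96.116.0/23 (165.96.116.0 - 165.96.117.255) does not contain 165.96.118.215
  165.96.48.0/20 (165.96.48.0 - 165.96.63.255) does not contain 165.96.118.215
  165.98.0.0/17 (165.98.0.0 - 165.98.127.255) does not contain 165.96.118.215
  165.0.0.0/10 (165.0.0.0 - 165.63.255.255) does not contain 165.96.118.215
Longest matching prefix is /7 -> interface GigabitEthernet0/5.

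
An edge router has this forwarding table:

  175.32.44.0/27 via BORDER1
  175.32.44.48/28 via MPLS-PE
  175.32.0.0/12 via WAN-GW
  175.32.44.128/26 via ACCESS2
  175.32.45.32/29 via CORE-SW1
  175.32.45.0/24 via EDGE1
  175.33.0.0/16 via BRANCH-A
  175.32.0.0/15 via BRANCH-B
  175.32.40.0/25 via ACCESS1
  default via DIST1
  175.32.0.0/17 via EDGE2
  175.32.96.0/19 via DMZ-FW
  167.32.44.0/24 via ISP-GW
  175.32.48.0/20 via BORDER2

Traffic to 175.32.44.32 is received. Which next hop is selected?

EDGE2

Routes whose prefix contains 175.32.44.32:
  0.0.0.0/0 (default, matches everything) -> DIST1
  175.32.0.0/12 (175.32.0.0 - 175.47.255.255) -> WAN-GW
  175.32.0.0/15 (175.32.0.0 - 175.33.255.255) -> BRANCH-B
  175.32.0.0/17 (175.32.0.0 - 175.32.127.255) -> EDGE2
More-specific entries that do NOT match:
  175.32.45.32/29 (175.32.45.32 - 175.32.45.39) does not contain 175.32.44.32
  175.32.44.48/28 (175.32.44.48 - 175.32.44.63) does not contain 175.32.44.32
  175.32.44.0/27 (175.32.44.0 - 175.32.44.31) does not contain 175.32.44.32
  175.32.44.128/26 (175.32.44.128 - 175.32.44.191) does not contain 175.32.44.32
  175.32.40.0/25 (175.32.40.0 - 175.32.40.127) does not contain 175.32.44.32
  175.32.45.0/24 (175.32.45.0 - 175.32.45.255) does not contain 175.32.44.32
  167.32.44.0/24 (167.32.44.0 - 167.32.44.255) does not contain 175.32.44.32
  175.32.48.0/20 (175.32.48.0 - 175.32.63.255) does not contain 175.32.44.32
  175.32.96.0/19 (175.32.96.0 - 175.32.127.255) does not contain 175.32.44.32
Longest matching prefix is /17 -> next hop EDGE2.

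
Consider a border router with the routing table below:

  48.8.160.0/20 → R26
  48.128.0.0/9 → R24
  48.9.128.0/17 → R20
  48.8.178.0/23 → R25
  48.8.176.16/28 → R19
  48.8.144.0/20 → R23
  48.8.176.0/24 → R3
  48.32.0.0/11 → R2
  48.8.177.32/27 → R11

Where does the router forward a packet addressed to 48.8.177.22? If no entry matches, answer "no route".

No entry's prefix contains 48.8.177.22; there is no default route.

no route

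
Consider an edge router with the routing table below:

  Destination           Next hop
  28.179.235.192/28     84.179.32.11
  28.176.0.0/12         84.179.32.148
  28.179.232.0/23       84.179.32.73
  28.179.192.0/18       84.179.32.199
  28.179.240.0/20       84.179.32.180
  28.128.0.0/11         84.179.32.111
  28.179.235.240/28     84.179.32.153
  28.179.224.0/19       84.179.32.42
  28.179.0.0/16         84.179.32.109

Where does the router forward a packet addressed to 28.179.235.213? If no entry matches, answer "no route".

84.179.32.42

Routes whose prefix contains 28.179.235.213:
  28.176.0.0/12 (28.176.0.0 - 28.191.255.255) -> 84.179.32.148
  28.179.0.0/16 (28.179.0.0 - 28.179.255.255) -> 84.179.32.109
  28.179.192.0/18 (28.179.192.0 - 28.179.255.255) -> 84.179.32.199
  28.179.224.0/19 (28.179.224.0 - 28.179.255.255) -> 84.179.32.42
More-specific entries that do NOT match:
  28.179.235.192/28 (28.179.235.192 - 28.179.235.207) does not contain 28.179.235.213
  28.179.235.240/28 (28.179.235.240 - 28.179.235.255) does not contain 28.179.235.213
  28.179.232.0/23 (28.179.232.0 - 28.179.233.255) does not contain 28.179.235.213
  28.179.240.0/20 (28.179.240.0 - 28.179.255.255) does not contain 28.179.235.213
Longest matching prefix is /19 -> next hop 84.179.32.42.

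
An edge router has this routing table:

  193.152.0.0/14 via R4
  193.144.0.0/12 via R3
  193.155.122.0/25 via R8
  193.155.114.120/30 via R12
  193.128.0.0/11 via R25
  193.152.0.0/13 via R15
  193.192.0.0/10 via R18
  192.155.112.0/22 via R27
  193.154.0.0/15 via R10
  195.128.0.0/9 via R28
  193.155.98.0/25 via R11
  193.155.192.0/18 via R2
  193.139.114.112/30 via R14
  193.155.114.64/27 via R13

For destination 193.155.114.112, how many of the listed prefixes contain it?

Prefixes containing 193.155.114.112:
  193.128.0.0/11 (193.128.0.0 - 193.159.255.255)
  193.144.0.0/12 (193.144.0.0 - 193.159.255.255)
  193.152.0.0/13 (193.152.0.0 - 193.159.255.255)
  193.152.0.0/14 (193.152.0.0 - 193.155.255.255)
  193.154.0.0/15 (193.154.0.0 - 193.155.255.255)
Total matching entries: 5.

5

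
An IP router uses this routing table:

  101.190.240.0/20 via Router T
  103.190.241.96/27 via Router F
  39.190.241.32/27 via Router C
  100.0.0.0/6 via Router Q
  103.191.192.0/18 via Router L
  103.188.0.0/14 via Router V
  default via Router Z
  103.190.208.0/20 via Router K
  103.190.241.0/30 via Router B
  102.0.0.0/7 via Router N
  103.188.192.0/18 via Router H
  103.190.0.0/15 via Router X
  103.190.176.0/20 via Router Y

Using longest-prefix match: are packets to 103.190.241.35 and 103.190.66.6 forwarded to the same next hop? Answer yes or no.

103.190.241.35: longest match 103.190.0.0/15 -> Router X
103.190.66.6: longest match 103.190.0.0/15 -> Router X

yes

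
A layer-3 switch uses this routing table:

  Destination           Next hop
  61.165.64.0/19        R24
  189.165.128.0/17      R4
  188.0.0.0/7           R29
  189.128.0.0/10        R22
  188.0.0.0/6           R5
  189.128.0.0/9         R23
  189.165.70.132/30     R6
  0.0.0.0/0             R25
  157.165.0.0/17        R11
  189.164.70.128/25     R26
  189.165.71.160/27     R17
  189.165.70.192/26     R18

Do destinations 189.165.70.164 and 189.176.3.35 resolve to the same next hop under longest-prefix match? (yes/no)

189.165.70.164: longest match 189.128.0.0/10 -> R22
189.176.3.35: longest match 189.128.0.0/10 -> R22

yes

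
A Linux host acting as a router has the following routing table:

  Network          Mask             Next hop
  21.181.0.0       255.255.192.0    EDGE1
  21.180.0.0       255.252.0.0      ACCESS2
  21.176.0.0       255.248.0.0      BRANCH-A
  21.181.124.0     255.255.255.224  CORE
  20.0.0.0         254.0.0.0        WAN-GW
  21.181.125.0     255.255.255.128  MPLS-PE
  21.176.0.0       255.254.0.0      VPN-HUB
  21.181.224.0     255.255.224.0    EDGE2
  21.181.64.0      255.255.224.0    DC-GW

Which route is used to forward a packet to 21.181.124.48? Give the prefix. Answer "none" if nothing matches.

21.180.0.0/14

Entries matching 21.181.124.48:
  20.0.0.0/7 (20.0.0.0 - 21.255.255.255)
  21.176.0.0/13 (21.176.0.0 - 21.183.255.255)
  21.180.0.0/14 (21.180.0.0 - 21.183.255.255)
Most specific is 21.180.0.0/14.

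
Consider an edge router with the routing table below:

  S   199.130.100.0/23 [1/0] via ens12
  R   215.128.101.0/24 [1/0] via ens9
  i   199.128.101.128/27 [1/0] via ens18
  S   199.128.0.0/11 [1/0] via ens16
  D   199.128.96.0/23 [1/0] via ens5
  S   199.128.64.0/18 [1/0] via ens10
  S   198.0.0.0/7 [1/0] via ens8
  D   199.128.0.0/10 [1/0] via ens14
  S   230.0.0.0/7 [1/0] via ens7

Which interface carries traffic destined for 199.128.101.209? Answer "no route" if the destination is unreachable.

ens10

Routes whose prefix contains 199.128.101.209:
  198.0.0.0/7 (198.0.0.0 - 199.255.255.255) -> ens8
  199.128.0.0/10 (199.128.0.0 - 199.191.255.255) -> ens14
  199.128.0.0/11 (199.128.0.0 - 199.159.255.255) -> ens16
  199.128.64.0/18 (199.128.64.0 - 199.128.127.255) -> ens10
More-specific entries that do NOT match:
  199.128.101.128/27 (199.128.101.128 - 199.128.101.159) does not contain 199.128.101.209
  215.128.101.0/24 (215.128.101.0 - 215.128.101.255) does not contain 199.128.101.209
  199.130.100.0/23 (199.130.100.0 - 199.130.101.255) does not contain 199.128.101.209
  199.128.96.0/23 (199.128.96.0 - 199.128.97.255) does not contain 199.128.101.209
Longest matching prefix is /18 -> interface ens10.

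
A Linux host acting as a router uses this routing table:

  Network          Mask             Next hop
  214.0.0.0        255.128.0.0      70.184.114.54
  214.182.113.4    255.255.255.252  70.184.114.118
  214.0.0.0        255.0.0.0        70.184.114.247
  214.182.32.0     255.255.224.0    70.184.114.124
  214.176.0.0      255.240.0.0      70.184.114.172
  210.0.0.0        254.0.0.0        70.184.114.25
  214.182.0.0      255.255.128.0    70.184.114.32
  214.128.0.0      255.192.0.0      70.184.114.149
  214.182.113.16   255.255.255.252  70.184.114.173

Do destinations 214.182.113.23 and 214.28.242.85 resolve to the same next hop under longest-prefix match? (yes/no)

no

214.182.113.23: longest match 214.182.0.0/17 -> 70.184.114.32
214.28.242.85: longest match 214.0.0.0/9 -> 70.184.114.54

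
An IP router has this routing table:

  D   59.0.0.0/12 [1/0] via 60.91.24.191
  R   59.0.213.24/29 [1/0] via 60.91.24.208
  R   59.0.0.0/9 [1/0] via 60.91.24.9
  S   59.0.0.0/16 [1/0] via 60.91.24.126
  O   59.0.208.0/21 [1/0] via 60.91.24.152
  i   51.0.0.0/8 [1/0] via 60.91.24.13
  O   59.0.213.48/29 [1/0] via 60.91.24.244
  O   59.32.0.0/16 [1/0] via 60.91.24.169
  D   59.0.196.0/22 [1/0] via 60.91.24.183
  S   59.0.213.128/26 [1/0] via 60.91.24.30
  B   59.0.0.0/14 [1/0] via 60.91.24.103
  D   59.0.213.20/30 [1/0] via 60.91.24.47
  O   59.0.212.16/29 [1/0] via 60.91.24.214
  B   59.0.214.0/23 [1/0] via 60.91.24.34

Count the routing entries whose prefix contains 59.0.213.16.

Prefixes containing 59.0.213.16:
  59.0.0.0/9 (59.0.0.0 - 59.127.255.255)
  59.0.0.0/12 (59.0.0.0 - 59.15.255.255)
  59.0.0.0/14 (59.0.0.0 - 59.3.255.255)
  59.0.0.0/16 (59.0.0.0 - 59.0.255.255)
  59.0.208.0/21 (59.0.208.0 - 59.0.215.255)
Total matching entries: 5.

5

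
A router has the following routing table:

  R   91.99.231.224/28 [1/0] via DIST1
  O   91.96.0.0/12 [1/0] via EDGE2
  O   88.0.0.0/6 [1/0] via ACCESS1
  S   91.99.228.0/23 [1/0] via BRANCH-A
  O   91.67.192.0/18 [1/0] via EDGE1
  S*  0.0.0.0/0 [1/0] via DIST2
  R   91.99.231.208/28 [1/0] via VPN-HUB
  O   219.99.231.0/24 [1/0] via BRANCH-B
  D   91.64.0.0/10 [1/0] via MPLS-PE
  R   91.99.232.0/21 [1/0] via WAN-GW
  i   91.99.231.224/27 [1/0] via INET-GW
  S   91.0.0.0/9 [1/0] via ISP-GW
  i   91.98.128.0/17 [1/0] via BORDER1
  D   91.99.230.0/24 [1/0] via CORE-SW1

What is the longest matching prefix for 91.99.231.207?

91.96.0.0/12

Entries matching 91.99.231.207:
  0.0.0.0/0 (default, matches everything)
  88.0.0.0/6 (88.0.0.0 - 91.255.255.255)
  91.0.0.0/9 (91.0.0.0 - 91.127.255.255)
  91.64.0.0/10 (91.64.0.0 - 91.127.255.255)
  91.96.0.0/12 (91.96.0.0 - 91.111.255.255)
Most specific is 91.96.0.0/12.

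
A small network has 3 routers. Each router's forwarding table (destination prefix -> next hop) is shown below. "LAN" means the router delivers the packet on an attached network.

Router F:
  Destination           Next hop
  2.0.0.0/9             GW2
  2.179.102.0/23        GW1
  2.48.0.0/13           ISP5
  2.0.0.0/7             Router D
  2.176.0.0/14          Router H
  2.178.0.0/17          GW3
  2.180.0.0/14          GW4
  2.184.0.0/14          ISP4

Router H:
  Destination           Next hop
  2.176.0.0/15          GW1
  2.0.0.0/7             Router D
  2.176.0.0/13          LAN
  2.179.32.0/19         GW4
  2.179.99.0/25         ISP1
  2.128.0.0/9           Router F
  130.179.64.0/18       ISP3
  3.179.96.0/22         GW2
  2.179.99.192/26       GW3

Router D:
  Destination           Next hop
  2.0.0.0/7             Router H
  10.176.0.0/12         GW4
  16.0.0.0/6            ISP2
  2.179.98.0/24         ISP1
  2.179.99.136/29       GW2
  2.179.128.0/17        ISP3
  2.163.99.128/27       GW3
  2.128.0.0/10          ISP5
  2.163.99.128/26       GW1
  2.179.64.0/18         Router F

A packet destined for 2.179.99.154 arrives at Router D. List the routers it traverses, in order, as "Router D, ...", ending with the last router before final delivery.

Router D, Router F, Router H

At Router D: longest match for 2.179.99.154 is 2.179.64.0/18 -> Router F
At Router F: longest match for 2.179.99.154 is 2.176.0.0/14 -> Router H
At Router H: longest match for 2.179.99.154 is 2.176.0.0/13 -> LAN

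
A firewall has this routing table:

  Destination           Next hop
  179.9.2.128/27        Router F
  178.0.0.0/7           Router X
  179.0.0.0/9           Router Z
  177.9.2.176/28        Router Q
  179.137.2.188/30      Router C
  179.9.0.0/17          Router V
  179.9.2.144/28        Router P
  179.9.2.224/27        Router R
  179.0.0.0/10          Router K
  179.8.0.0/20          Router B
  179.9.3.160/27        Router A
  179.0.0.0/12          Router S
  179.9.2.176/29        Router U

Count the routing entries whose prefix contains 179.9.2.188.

5

Prefixes containing 179.9.2.188:
  178.0.0.0/7 (178.0.0.0 - 179.255.255.255)
  179.0.0.0/9 (179.0.0.0 - 179.127.255.255)
  179.0.0.0/10 (179.0.0.0 - 179.63.255.255)
  179.0.0.0/12 (179.0.0.0 - 179.15.255.255)
  179.9.0.0/17 (179.9.0.0 - 179.9.127.255)
Total matching entries: 5.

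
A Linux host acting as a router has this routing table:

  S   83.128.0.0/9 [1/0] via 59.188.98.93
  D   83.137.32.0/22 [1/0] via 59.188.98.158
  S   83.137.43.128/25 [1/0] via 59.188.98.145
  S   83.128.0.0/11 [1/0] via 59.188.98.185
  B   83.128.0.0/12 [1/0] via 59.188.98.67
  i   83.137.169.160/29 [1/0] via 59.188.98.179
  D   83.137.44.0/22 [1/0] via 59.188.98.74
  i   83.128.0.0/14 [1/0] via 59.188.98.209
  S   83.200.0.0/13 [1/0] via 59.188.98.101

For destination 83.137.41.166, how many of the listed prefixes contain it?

3

Prefixes containing 83.137.41.166:
  83.128.0.0/9 (83.128.0.0 - 83.255.255.255)
  83.128.0.0/11 (83.128.0.0 - 83.159.255.255)
  83.128.0.0/12 (83.128.0.0 - 83.143.255.255)
Total matching entries: 3.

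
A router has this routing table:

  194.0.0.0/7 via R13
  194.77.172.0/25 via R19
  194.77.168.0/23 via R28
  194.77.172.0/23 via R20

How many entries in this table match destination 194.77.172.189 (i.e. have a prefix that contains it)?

2

Prefixes containing 194.77.172.189:
  194.0.0.0/7 (194.0.0.0 - 195.255.255.255)
  194.77.172.0/23 (194.77.172.0 - 194.77.173.255)
Total matching entries: 2.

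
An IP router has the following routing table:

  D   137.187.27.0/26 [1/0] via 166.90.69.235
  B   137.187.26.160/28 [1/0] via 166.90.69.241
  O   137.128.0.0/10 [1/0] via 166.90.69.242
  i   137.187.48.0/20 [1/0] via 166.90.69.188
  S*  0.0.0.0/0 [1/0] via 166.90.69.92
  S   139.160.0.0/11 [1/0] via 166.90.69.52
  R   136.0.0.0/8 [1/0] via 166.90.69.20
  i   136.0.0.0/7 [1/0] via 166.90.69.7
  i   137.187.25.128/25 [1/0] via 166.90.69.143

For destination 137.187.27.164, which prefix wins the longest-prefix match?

137.128.0.0/10

Entries matching 137.187.27.164:
  0.0.0.0/0 (default, matches everything)
  136.0.0.0/7 (136.0.0.0 - 137.255.255.255)
  137.128.0.0/10 (137.128.0.0 - 137.191.255.255)
Most specific is 137.128.0.0/10.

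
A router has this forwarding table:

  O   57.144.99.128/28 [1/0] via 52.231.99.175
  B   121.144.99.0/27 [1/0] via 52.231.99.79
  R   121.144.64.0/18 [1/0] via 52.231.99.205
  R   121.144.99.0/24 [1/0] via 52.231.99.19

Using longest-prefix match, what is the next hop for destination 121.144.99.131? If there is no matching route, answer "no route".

52.231.99.19

Routes whose prefix contains 121.144.99.131:
  121.144.64.0/18 (121.144.64.0 - 121.144.127.255) -> 52.231.99.205
  121.144.99.0/24 (121.144.99.0 - 121.144.99.255) -> 52.231.99.19
More-specific entries that do NOT match:
  57.144.99.128/28 (57.144.99.128 - 57.144.99.143) does not contain 121.144.99.131
  121.144.99.0/27 (121.144.99.0 - 121.144.99.31) does not contain 121.144.99.131
Longest matching prefix is /24 -> next hop 52.231.99.19.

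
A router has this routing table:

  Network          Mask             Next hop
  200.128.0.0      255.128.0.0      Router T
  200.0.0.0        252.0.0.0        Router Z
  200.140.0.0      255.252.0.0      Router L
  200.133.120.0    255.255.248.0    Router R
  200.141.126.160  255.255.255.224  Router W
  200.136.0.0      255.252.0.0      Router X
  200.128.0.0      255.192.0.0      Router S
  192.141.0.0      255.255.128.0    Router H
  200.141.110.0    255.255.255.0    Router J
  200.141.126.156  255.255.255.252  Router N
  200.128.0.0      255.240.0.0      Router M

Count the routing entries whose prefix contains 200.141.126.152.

Prefixes containing 200.141.126.152:
  200.0.0.0/6 (200.0.0.0 - 203.255.255.255)
  200.128.0.0/9 (200.128.0.0 - 200.255.255.255)
  200.128.0.0/10 (200.128.0.0 - 200.191.255.255)
  200.128.0.0/12 (200.128.0.0 - 200.143.255.255)
  200.140.0.0/14 (200.140.0.0 - 200.143.255.255)
Total matching entries: 5.

5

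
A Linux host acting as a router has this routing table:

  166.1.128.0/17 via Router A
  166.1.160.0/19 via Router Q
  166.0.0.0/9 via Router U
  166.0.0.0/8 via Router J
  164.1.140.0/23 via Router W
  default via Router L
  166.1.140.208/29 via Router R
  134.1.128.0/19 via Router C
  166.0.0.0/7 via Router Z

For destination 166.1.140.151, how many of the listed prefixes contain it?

Prefixes containing 166.1.140.151:
  0.0.0.0/0 (default, matches everything)
  166.0.0.0/7 (166.0.0.0 - 167.255.255.255)
  166.0.0.0/8 (166.0.0.0 - 166.255.255.255)
  166.0.0.0/9 (166.0.0.0 - 166.127.255.255)
  166.1.128.0/17 (166.1.128.0 - 166.1.255.255)
Total matching entries: 5.

5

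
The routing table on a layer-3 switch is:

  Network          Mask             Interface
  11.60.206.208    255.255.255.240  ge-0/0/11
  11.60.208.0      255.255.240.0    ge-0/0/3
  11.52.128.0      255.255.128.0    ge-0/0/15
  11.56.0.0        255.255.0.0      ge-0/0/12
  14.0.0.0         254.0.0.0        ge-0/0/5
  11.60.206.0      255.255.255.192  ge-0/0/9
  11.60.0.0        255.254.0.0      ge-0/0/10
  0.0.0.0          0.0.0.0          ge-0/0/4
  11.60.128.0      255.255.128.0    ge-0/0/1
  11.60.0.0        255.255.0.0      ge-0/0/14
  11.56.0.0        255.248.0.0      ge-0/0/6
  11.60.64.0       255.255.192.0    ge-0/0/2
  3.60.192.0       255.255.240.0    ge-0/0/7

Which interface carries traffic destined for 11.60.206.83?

Routes whose prefix contains 11.60.206.83:
  0.0.0.0/0 (default, matches everything) -> ge-0/0/4
  11.56.0.0/13 (11.56.0.0 - 11.63.255.255) -> ge-0/0/6
  11.60.0.0/15 (11.60.0.0 - 11.61.255.255) -> ge-0/0/10
  11.60.0.0/16 (11.60.0.0 - 11.60.255.255) -> ge-0/0/14
  11.60.128.0/17 (11.60.128.0 - 11.60.255.255) -> ge-0/0/1
More-specific entries that do NOT match:
  11.60.206.208/28 (11.60.206.208 - 11.60.206.223) does not contain 11.60.206.83
  11.60.206.0/26 (11.60.206.0 - 11.60.206.63) does not contain 11.60.206.83
  11.60.208.0/20 (11.60.208.0 - 11.60.223.255) does not contain 11.60.206.83
  3.60.192.0/20 (3.60.192.0 - 3.60.207.255) does not contain 11.60.206.83
  11.60.64.0/18 (11.60.64.0 - 11.60.127.255) does not contain 11.60.206.83
Longest matching prefix is /17 -> interface ge-0/0/1.

ge-0/0/1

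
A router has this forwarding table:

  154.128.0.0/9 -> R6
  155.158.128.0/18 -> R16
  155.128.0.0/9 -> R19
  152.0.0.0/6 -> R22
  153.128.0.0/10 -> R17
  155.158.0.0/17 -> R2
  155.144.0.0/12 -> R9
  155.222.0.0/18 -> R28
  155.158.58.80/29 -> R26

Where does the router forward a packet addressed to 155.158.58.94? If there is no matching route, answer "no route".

R2

Routes whose prefix contains 155.158.58.94:
  152.0.0.0/6 (152.0.0.0 - 155.255.255.255) -> R22
  155.128.0.0/9 (155.128.0.0 - 155.255.255.255) -> R19
  155.144.0.0/12 (155.144.0.0 - 155.159.255.255) -> R9
  155.158.0.0/17 (155.158.0.0 - 155.158.127.255) -> R2
More-specific entries that do NOT match:
  155.158.58.80/29 (155.158.58.80 - 155.158.58.87) does not contain 155.158.58.94
  155.158.128.0/18 (155.158.128.0 - 155.158.191.255) does not contain 155.158.58.94
  155.222.0.0/18 (155.222.0.0 - 155.222.63.255) does not contain 155.158.58.94
Longest matching prefix is /17 -> next hop R2.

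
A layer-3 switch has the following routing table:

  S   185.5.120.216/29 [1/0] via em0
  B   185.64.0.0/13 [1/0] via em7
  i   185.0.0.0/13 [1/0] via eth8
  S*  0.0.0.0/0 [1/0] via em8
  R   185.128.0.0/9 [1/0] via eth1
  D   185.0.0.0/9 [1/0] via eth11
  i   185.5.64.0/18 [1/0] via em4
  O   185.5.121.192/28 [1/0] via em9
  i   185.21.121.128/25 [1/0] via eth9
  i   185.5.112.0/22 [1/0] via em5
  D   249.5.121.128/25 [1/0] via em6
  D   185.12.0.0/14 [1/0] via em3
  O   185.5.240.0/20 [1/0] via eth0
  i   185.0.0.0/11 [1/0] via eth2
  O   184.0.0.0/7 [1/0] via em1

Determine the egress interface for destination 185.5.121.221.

Routes whose prefix contains 185.5.121.221:
  0.0.0.0/0 (default, matches everything) -> em8
  184.0.0.0/7 (184.0.0.0 - 185.255.255.255) -> em1
  185.0.0.0/9 (185.0.0.0 - 185.127.255.255) -> eth11
  185.0.0.0/11 (185.0.0.0 - 185.31.255.255) -> eth2
  185.0.0.0/13 (185.0.0.0 - 185.7.255.255) -> eth8
  185.5.64.0/18 (185.5.64.0 - 185.5.127.255) -> em4
More-specific entries that do NOT match:
  185.5.120.216/29 (185.5.120.216 - 185.5.120.223) does not contain 185.5.121.221
  185.5.121.192/28 (185.5.121.192 - 185.5.121.207) does not contain 185.5.121.221
  185.21.121.128/25 (185.21.121.128 - 185.21.121.255) does not contain 185.5.121.221
  249.5.121.128/25 (249.5.121.128 - 249.5.121.255) does not contain 185.5.121.221
  185.5.112.0/22 (185.5.112.0 - 185.5.115.255) does not contain 185.5.121.221
  185.5.240.0/20 (185.5.240.0 - 185.5.255.255) does not contain 185.5.121.221
Longest matching prefix is /18 -> interface em4.

em4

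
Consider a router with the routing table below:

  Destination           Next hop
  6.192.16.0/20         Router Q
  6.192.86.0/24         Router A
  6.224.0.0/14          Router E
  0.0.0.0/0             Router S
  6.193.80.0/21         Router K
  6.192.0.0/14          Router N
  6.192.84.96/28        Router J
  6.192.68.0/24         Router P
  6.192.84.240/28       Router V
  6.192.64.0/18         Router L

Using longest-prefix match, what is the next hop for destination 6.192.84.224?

Router L

Routes whose prefix contains 6.192.84.224:
  0.0.0.0/0 (default, matches everything) -> Router S
  6.192.0.0/14 (6.192.0.0 - 6.195.255.255) -> Router N
  6.192.64.0/18 (6.192.64.0 - 6.192.127.255) -> Router L
More-specific entries that do NOT match:
  6.192.84.96/28 (6.192.84.96 - 6.192.84.111) does not contain 6.192.84.224
  6.192.84.240/28 (6.192.84.240 - 6.192.84.255) does not contain 6.192.84.224
  6.192.86.0/24 (6.192.86.0 - 6.192.86.255) does not contain 6.192.84.224
  6.192.68.0/24 (6.192.68.0 - 6.192.68.255) does not contain 6.192.84.224
  6.193.80.0/21 (6.193.80.0 - 6.193.87.255) does not contain 6.192.84.224
  6.192.16.0/20 (6.192.16.0 - 6.192.31.255) does not contain 6.192.84.224
Longest matching prefix is /18 -> next hop Router L.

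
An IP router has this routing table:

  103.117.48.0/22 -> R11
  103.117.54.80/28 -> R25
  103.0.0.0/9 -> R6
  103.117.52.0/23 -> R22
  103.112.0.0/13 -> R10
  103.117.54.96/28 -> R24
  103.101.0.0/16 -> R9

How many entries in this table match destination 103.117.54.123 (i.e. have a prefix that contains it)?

Prefixes containing 103.117.54.123:
  103.0.0.0/9 (103.0.0.0 - 103.127.255.255)
  103.112.0.0/13 (103.112.0.0 - 103.119.255.255)
Total matching entries: 2.

2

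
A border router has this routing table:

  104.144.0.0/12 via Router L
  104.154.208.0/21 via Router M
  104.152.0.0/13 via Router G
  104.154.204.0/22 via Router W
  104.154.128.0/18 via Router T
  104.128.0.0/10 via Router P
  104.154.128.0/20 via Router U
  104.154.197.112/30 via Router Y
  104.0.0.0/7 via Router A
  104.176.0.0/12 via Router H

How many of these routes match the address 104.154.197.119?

4

Prefixes containing 104.154.197.119:
  104.0.0.0/7 (104.0.0.0 - 105.255.255.255)
  104.128.0.0/10 (104.128.0.0 - 104.191.255.255)
  104.144.0.0/12 (104.144.0.0 - 104.159.255.255)
  104.152.0.0/13 (104.152.0.0 - 104.159.255.255)
Total matching entries: 4.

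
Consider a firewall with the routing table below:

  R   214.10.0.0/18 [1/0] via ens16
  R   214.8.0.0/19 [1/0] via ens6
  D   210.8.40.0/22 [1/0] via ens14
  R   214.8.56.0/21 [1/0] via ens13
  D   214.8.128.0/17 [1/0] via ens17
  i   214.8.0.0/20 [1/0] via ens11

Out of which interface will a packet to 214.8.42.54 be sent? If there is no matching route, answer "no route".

no route

No entry's prefix contains 214.8.42.54; there is no default route.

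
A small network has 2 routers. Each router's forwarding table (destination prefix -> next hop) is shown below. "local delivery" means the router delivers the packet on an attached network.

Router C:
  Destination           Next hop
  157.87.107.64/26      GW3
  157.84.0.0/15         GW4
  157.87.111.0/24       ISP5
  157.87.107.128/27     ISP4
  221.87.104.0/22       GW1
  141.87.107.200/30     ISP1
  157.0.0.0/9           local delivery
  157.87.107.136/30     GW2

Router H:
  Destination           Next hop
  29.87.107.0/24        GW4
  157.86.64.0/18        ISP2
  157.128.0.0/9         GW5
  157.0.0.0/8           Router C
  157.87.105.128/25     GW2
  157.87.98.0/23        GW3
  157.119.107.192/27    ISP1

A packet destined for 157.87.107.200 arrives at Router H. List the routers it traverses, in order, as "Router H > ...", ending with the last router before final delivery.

Router H > Router C

At Router H: longest match for 157.87.107.200 is 157.0.0.0/8 -> Router C
At Router C: longest match for 157.87.107.200 is 157.0.0.0/9 -> local delivery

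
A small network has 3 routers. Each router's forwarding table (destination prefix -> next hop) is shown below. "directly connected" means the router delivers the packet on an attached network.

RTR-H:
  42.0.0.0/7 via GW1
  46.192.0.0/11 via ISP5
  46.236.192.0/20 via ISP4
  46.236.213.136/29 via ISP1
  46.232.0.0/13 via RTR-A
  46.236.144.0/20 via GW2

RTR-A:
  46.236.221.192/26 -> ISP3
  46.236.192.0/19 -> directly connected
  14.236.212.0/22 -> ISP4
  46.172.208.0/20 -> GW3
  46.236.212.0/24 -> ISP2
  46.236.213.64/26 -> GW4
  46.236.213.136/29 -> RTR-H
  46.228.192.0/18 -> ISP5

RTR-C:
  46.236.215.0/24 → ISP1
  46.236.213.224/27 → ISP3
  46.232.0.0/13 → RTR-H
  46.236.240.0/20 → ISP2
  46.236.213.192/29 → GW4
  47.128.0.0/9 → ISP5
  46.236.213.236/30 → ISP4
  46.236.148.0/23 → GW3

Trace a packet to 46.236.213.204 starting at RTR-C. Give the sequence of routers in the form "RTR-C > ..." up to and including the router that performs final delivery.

RTR-C > RTR-H > RTR-A

At RTR-C: longest match for 46.236.213.204 is 46.232.0.0/13 -> RTR-H
At RTR-H: longest match for 46.236.213.204 is 46.232.0.0/13 -> RTR-A
At RTR-A: longest match for 46.236.213.204 is 46.236.192.0/19 -> directly connected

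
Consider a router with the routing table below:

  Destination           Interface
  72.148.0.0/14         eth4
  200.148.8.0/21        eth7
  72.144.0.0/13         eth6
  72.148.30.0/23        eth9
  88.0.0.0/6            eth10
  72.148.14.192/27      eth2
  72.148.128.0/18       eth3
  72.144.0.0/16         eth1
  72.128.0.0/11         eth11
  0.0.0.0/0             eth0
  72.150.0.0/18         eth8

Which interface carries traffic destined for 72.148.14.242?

Routes whose prefix contains 72.148.14.242:
  0.0.0.0/0 (default, matches everything) -> eth0
  72.128.0.0/11 (72.128.0.0 - 72.159.255.255) -> eth11
  72.144.0.0/13 (72.144.0.0 - 72.151.255.255) -> eth6
  72.148.0.0/14 (72.148.0.0 - 72.151.255.255) -> eth4
More-specific entries that do NOT match:
  72.148.14.192/27 (72.148.14.192 - 72.148.14.223) does not contain 72.148.14.242
  72.148.30.0/23 (72.148.30.0 - 72.148.31.255) does not contain 72.148.14.242
  200.148.8.0/21 (200.148.8.0 - 200.148.15.255) does not contain 72.148.14.242
  72.148.128.0/18 (72.148.128.0 - 72.148.191.255) does not contain 72.148.14.242
  72.150.0.0/18 (72.150.0.0 - 72.150.63.255) does not contain 72.148.14.242
  72.144.0.0/16 (72.144.0.0 - 72.144.255.255) does not contain 72.148.14.242
Longest matching prefix is /14 -> interface eth4.

eth4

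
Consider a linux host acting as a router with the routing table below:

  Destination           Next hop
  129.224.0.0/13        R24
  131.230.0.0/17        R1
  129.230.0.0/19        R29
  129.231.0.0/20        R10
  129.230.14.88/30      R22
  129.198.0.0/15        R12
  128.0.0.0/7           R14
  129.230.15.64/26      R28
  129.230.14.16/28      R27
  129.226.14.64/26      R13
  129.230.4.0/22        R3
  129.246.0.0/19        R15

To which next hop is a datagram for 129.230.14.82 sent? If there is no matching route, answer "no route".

R29

Routes whose prefix contains 129.230.14.82:
  128.0.0.0/7 (128.0.0.0 - 129.255.255.255) -> R14
  129.224.0.0/13 (129.224.0.0 - 129.231.255.255) -> R24
  129.230.0.0/19 (129.230.0.0 - 129.230.31.255) -> R29
More-specific entries that do NOT match:
  129.230.14.88/30 (129.230.14.88 - 129.230.14.91) does not contain 129.230.14.82
  129.230.14.16/28 (129.230.14.16 - 129.230.14.31) does not contain 129.230.14.82
  129.230.15.64/26 (129.230.15.64 - 129.230.15.127) does not contain 129.230.14.82
  129.226.14.64/26 (129.226.14.64 - 129.226.14.127) does not contain 129.230.14.82
  129.230.4.0/22 (129.230.4.0 - 129.230.7.255) does not contain 129.230.14.82
  129.231.0.0/20 (129.231.0.0 - 129.231.15.255) does not contain 129.230.14.82
Longest matching prefix is /19 -> next hop R29.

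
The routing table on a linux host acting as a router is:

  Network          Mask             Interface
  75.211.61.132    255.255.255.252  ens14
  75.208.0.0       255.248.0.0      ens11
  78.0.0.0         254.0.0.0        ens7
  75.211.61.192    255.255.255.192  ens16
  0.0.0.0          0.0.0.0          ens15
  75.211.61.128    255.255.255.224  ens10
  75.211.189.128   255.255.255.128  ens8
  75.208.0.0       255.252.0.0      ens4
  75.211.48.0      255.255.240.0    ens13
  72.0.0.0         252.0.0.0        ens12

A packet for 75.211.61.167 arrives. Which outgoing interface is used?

ens13

Routes whose prefix contains 75.211.61.167:
  0.0.0.0/0 (default, matches everything) -> ens15
  72.0.0.0/6 (72.0.0.0 - 75.255.255.255) -> ens12
  75.208.0.0/13 (75.208.0.0 - 75.215.255.255) -> ens11
  75.208.0.0/14 (75.208.0.0 - 75.211.255.255) -> ens4
  75.211.48.0/20 (75.211.48.0 - 75.211.63.255) -> ens13
More-specific entries that do NOT match:
  75.211.61.132/30 (75.211.61.132 - 75.211.61.135) does not contain 75.211.61.167
  75.211.61.128/27 (75.211.61.128 - 75.211.61.159) does not contain 75.211.61.167
  75.211.61.192/26 (75.211.61.192 - 75.211.61.255) does not contain 75.211.61.167
  75.211.189.128/25 (75.211.189.128 - 75.211.189.255) does not contain 75.211.61.167
Longest matching prefix is /20 -> interface ens13.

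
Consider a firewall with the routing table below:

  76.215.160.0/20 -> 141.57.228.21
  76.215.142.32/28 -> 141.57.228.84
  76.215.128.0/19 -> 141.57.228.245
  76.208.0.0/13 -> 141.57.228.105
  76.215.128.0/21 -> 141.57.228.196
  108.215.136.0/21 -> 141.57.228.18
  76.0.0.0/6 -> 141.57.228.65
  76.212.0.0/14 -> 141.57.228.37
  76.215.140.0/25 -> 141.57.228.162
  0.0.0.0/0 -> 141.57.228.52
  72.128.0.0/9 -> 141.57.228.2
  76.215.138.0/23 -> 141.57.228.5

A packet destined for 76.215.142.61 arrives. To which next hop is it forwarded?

141.57.228.245

Routes whose prefix contains 76.215.142.61:
  0.0.0.0/0 (default, matches everything) -> 141.57.228.52
  76.0.0.0/6 (76.0.0.0 - 79.255.255.255) -> 141.57.228.65
  76.208.0.0/13 (76.208.0.0 - 76.215.255.255) -> 141.57.228.105
  76.212.0.0/14 (76.212.0.0 - 76.215.255.255) -> 141.57.228.37
  76.215.128.0/19 (76.215.128.0 - 76.215.159.255) -> 141.57.228.245
More-specific entries that do NOT match:
  76.215.142.32/28 (76.215.142.32 - 76.215.142.47) does not contain 76.215.142.61
  76.215.140.0/25 (76.215.140.0 - 76.215.140.127) does not contain 76.215.142.61
  76.215.138.0/23 (76.215.138.0 - 76.215.139.255) does not contain 76.215.142.61
  76.215.128.0/21 (76.215.128.0 - 76.215.135.255) does not contain 76.215.142.61
  108.215.136.0/21 (108.215.136.0 - 108.215.143.255) does not contain 76.215.142.61
  76.215.160.0/20 (76.215.160.0 - 76.215.175.255) does not contain 76.215.142.61
Longest matching prefix is /19 -> next hop 141.57.228.245.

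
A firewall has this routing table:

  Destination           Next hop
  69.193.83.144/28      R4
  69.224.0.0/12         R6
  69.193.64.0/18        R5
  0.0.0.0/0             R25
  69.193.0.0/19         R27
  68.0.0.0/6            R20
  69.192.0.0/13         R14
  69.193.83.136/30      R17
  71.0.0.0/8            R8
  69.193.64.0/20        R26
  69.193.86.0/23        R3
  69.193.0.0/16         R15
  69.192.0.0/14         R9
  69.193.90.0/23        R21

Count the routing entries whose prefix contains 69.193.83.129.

6

Prefixes containing 69.193.83.129:
  0.0.0.0/0 (default, matches everything)
  68.0.0.0/6 (68.0.0.0 - 71.255.255.255)
  69.192.0.0/13 (69.192.0.0 - 69.199.255.255)
  69.192.0.0/14 (69.192.0.0 - 69.195.255.255)
  69.193.0.0/16 (69.193.0.0 - 69.193.255.255)
  69.193.64.0/18 (69.193.64.0 - 69.193.127.255)
Total matching entries: 6.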